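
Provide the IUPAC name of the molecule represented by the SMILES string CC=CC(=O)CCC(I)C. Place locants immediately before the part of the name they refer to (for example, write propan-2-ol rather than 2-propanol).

The longest carbon chain that includes the carbonyl and the multiple bond has 8 carbons, so the parent hydride is octane.
The highest-priority functional group is a ketone (C=O on an internal carbon), so the name ends in -one.
There is one C=C double bond, indicated by the ending -ene.
The numbering direction is chosen so that numbering from this end puts the carbonyl group at C-4 rather than C-5.
This places the carbonyl at C-4; the double bond between C-2 and C-3; an iodo group at C-7.
Assembling the pieces gives 7-iodooct-2-en-4-one.

7-iodooct-2-en-4-one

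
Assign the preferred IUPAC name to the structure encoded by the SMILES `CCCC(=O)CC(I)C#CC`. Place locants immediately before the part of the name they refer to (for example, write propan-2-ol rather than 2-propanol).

The longest chain bearing the carbonyl and the multiple bond is 9 carbons long (nonane).
The highest-priority functional group is a ketone (C=O on an internal carbon), so the name ends in -one.
A C≡C triple bond in the chain gives the infix -yne-.
The numbering direction is chosen so that numbering from this end puts the carbonyl group at C-4 rather than C-6.
With this numbering: the carbonyl at C-4; the triple bond between C-7 and C-8; an iodo group at C-6.
Assembling the pieces gives 6-iodonon-7-yn-4-one.

6-iodonon-7-yn-4-one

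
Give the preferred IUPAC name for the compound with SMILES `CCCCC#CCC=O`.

oct-3-ynal

The longest carbon chain that includes the –CHO group and the multiple bond has 8 carbons, so the parent hydride is octane.
The highest-priority functional group is an aldehyde (terminal –CHO), so the name ends in -al.
There is one C≡C triple bond, indicated by the ending -yne.
The numbering direction is chosen so that the aldehyde carbon is C-1 by definition.
With this numbering: the triple bond between C-3 and C-4.
The name is oct-3-ynal.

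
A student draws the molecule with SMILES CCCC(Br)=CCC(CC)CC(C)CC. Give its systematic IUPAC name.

4-bromo-7-ethyl-9-methylundec-4-ene

The longest carbon chain that includes the multiple bond has 11 carbons, so the parent hydride is undecane.
The chain contains a C=C double bond, so the unsaturation ending is -ene.
Choose the numbering such that numbering from this end puts the double bond at C-4 rather than C-7.
With this numbering: the double bond between C-4 and C-5; a bromo group at C-4; an ethyl group at C-7; a methyl group at C-9.
The substituents are ordered alphabetically, ignoring any di-/tri- multipliers.
Assembling the pieces gives 4-bromo-7-ethyl-9-methylundec-4-ene.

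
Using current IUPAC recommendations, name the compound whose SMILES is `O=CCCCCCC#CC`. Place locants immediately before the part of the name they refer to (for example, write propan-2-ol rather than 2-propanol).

non-7-ynal

The longest chain bearing the –CHO group and the multiple bond is 9 carbons long (nonane).
An aldehyde (terminal –CHO) is the principal characteristic group, giving the suffix -al.
There is one C≡C triple bond, indicated by the ending -yne.
The numbering direction is chosen so that the aldehyde carbon is C-1 by definition.
This places the triple bond between C-7 and C-8.
Assembling the pieces gives non-7-ynal.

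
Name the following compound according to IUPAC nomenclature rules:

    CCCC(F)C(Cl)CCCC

5-chloro-4-fluorononane

The parent chain contains 9 carbons (nonane).
Choose the numbering such that the substituent locant set {4,5} is lower than {5,6} at the first point of difference.
This places a chloro group at C-5; a fluoro group at C-4.
The substituents are ordered alphabetically, ignoring any di-/tri- multipliers.
The name is 5-chloro-4-fluorononane.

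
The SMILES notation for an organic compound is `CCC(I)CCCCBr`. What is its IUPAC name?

1-bromo-5-iodoheptane

The longest continuous carbon chain has 7 atoms, so the parent hydride is heptane.
Choose the numbering such that the substituent locant set {1,5} is lower than {3,7} at the first point of difference.
With this numbering: a bromo group at C-1; an iodo group at C-5.
Substituent prefixes are cited in alphabetical order (multiplying prefixes like di-/tri- are ignored for ordering).
The name is 1-bromo-5-iodoheptane.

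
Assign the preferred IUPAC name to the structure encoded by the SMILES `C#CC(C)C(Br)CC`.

The longest chain bearing the multiple bond is 6 carbons long (hexane).
The chain contains a C≡C triple bond, so the unsaturation ending is -yne.
Number the chain so that numbering from this end puts the triple bond at C-1 rather than C-5.
With this numbering: the triple bond between C-1 and C-2; a bromo group at C-4; a methyl group at C-3.
The substituents are ordered alphabetically, ignoring any di-/tri- multipliers.
Putting it together: 4-bromo-3-methylhex-1-yne.

4-bromo-3-methylhex-1-yne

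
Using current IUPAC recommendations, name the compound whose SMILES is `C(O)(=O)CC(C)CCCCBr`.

7-bromo-3-methylheptanoic acid

Counting along the main chain through the –COOH group gives 7 carbons: the parent is heptane.
The highest-priority functional group is a carboxylic acid (terminal –COOH), so the name ends in -oic acid.
The numbering direction is chosen so that the carboxylic acid carbon is C-1 by definition.
With this numbering: a bromo group at C-7; a methyl group at C-3.
Prefixes are listed alphabetically: bromo, methyl.
The name is 7-bromo-3-methylheptanoic acid.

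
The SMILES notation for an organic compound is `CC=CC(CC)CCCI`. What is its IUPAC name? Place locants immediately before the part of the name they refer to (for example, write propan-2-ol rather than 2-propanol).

4-ethyl-7-iodohept-2-ene

Counting along the main chain through the multiple bond gives 7 carbons: the parent is heptane.
The chain contains a C=C double bond, so the unsaturation ending is -ene.
The numbering direction is chosen so that numbering from this end puts the double bond at C-2 rather than C-5.
This places the double bond between C-2 and C-3; an ethyl group at C-4; an iodo group at C-7.
Substituent prefixes are cited in alphabetical order (multiplying prefixes like di-/tri- are ignored for ordering).
The name is 4-ethyl-7-iodohept-2-ene.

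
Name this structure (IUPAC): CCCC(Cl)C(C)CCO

4-chloro-3-methylheptan-1-ol

The longest chain bearing the –OH group is 7 carbons long (heptane).
The highest-priority functional group is an alcohol (–OH), so the name ends in -ol.
The numbering direction is chosen so that numbering from this end puts the hydroxyl group at C-1 rather than C-7.
With this numbering: the hydroxyl at C-1; a chloro group at C-4; a methyl group at C-3.
Prefixes are listed alphabetically: chloro, methyl.
The name is 4-chloro-3-methylheptan-1-ol.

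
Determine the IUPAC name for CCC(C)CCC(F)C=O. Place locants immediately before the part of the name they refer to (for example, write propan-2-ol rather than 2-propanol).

Counting along the main chain through the –CHO group gives 7 carbons: the parent is heptane.
The principal characteristic group is an aldehyde (terminal –CHO), named with the suffix -al.
Number the chain so that the aldehyde carbon is C-1 by definition.
That gives a fluoro group at C-2; a methyl group at C-5.
The substituents are ordered alphabetically, ignoring any di-/tri- multipliers.
Assembling the pieces gives 2-fluoro-5-methylheptanal.

2-fluoro-5-methylheptanal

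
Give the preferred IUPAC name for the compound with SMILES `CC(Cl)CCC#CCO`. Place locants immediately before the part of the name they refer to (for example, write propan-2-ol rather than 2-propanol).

The longest chain bearing the –OH group and the multiple bond is 7 carbons long (heptane).
An alcohol (–OH) is the principal characteristic group, giving the suffix -ol.
A C≡C triple bond in the chain gives the infix -yne-.
The numbering direction is chosen so that numbering from this end puts the hydroxyl group at C-1 rather than C-7.
This places the hydroxyl at C-1; the triple bond between C-2 and C-3; a chloro group at C-6.
Putting it together: 6-chlorohept-2-yn-1-ol.

6-chlorohept-2-yn-1-ol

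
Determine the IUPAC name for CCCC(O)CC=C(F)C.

7-fluorooct-6-en-4-ol

The longest carbon chain that includes the –OH group and the multiple bond has 8 carbons, so the parent hydride is octane.
The principal characteristic group is an alcohol (–OH), named with the suffix -ol.
There is one C=C double bond, indicated by the ending -ene.
The numbering direction is chosen so that numbering from this end puts the hydroxyl group at C-4 rather than C-5.
With this numbering: the hydroxyl at C-4; the double bond between C-6 and C-7; a fluoro group at C-7.
Assembling the pieces gives 7-fluorooct-6-en-4-ol.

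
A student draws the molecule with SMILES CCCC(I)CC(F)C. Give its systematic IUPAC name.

The longest carbon chain is 7 atoms: the parent is heptane.
Choose the numbering such that the substituent locant set {2,4} is lower than {4,6} at the first point of difference.
That gives a fluoro group at C-2; an iodo group at C-4.
The substituents are ordered alphabetically, ignoring any di-/tri- multipliers.
Putting it together: 2-fluoro-4-iodoheptane.

2-fluoro-4-iodoheptane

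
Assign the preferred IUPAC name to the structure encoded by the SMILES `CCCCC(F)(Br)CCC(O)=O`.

Counting along the main chain through the –COOH group gives 8 carbons: the parent is octane.
The highest-priority functional group is a carboxylic acid (terminal –COOH), so the name ends in -oic acid.
The numbering direction is chosen so that the carboxylic acid carbon is C-1 by definition.
This places a bromo group at C-4; a fluoro group at C-4.
Prefixes are listed alphabetically: bromo, fluoro.
Putting it together: 4-bromo-4-fluorooctanoic acid.

4-bromo-4-fluorooctanoic acid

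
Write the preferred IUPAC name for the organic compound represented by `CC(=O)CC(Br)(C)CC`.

4-bromo-4-methylhexan-2-one

The longest carbon chain that includes the carbonyl has 6 carbons, so the parent hydride is hexane.
The principal characteristic group is a ketone (C=O on an internal carbon), named with the suffix -one.
The numbering direction is chosen so that numbering from this end puts the carbonyl group at C-2 rather than C-5.
This places the carbonyl at C-2; a bromo group at C-4; a methyl group at C-4.
Prefixes are listed alphabetically: bromo, methyl.
The name is 4-bromo-4-methylhexan-2-one.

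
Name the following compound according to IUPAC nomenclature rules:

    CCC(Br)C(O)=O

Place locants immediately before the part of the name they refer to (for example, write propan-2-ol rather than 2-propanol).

The longest chain bearing the –COOH group is 4 carbons long (butane).
A carboxylic acid (terminal –COOH) is the principal characteristic group, giving the suffix -oic acid.
Choose the numbering such that the carboxylic acid carbon is C-1 by definition.
With this numbering: a bromo group at C-2.
The name is 2-bromobutanoic acid.

2-bromobutanoic acid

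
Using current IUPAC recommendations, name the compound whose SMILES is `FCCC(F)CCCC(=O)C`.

The longest carbon chain that includes the carbonyl has 8 carbons, so the parent hydride is octane.
The principal characteristic group is a ketone (C=O on an internal carbon), named with the suffix -one.
Choose the numbering such that numbering from this end puts the carbonyl group at C-2 rather than C-7.
With this numbering: the carbonyl at C-2; fluoro groups at C-6 and C-8.
Assembling the pieces gives 6,8-difluorooctan-2-one.

6,8-difluorooctan-2-one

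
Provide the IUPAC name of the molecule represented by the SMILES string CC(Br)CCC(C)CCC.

The parent chain contains 8 carbons (octane).
Choose the numbering such that the substituent locant set {2,5} is lower than {4,7} at the first point of difference.
That gives a bromo group at C-2; a methyl group at C-5.
Substituent prefixes are cited in alphabetical order (multiplying prefixes like di-/tri- are ignored for ordering).
Assembling the pieces gives 2-bromo-5-methyloctane.

2-bromo-5-methyloctane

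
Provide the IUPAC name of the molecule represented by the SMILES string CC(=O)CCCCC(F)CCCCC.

The longest carbon chain that includes the carbonyl has 12 carbons, so the parent hydride is dodecane.
The principal characteristic group is a ketone (C=O on an internal carbon), named with the suffix -one.
Choose the numbering such that numbering from this end puts the carbonyl group at C-2 rather than C-11.
With this numbering: the carbonyl at C-2; a fluoro group at C-7.
The name is 7-fluorododecan-2-one.

7-fluorododecan-2-one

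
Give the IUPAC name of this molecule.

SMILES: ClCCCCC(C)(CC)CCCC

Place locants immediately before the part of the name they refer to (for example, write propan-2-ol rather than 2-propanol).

1-chloro-5-ethyl-5-methylnonane

The longest continuous carbon chain has 9 atoms, so the parent hydride is nonane.
Number the chain so that the substituent locant set {1,5,5} is lower than {5,5,9} at the first point of difference.
With this numbering: a chloro group at C-1; an ethyl group at C-5; a methyl group at C-5.
Substituent prefixes are cited in alphabetical order (multiplying prefixes like di-/tri- are ignored for ordering).
Assembling the pieces gives 1-chloro-5-ethyl-5-methylnonane.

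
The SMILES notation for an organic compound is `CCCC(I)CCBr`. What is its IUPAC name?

1-bromo-3-iodohexane

The longest carbon chain is 6 atoms: the parent is hexane.
The numbering direction is chosen so that the substituent locant set {1,3} is lower than {4,6} at the first point of difference.
That gives a bromo group at C-1; an iodo group at C-3.
Substituent prefixes are cited in alphabetical order (multiplying prefixes like di-/tri- are ignored for ordering).
Assembling the pieces gives 1-bromo-3-iodohexane.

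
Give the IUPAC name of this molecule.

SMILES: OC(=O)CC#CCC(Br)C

The longest chain bearing the –COOH group and the multiple bond is 7 carbons long (heptane).
A carboxylic acid (terminal –COOH) is the principal characteristic group, giving the suffix -oic acid.
A C≡C triple bond in the chain gives the infix -yne-.
Choose the numbering such that the carboxylic acid carbon is C-1 by definition.
This places the triple bond between C-3 and C-4; a bromo group at C-6.
Assembling the pieces gives 6-bromohept-3-ynoic acid.

6-bromohept-3-ynoic acid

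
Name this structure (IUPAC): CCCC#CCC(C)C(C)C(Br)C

Counting along the main chain through the multiple bond gives 10 carbons: the parent is decane.
The chain contains a C≡C triple bond, so the unsaturation ending is -yne.
Number the chain so that numbering from this end puts the triple bond at C-4 rather than C-6.
That gives the triple bond between C-4 and C-5; a bromo group at C-9; methyl groups at C-7 and C-8.
Substituent prefixes are cited in alphabetical order (multiplying prefixes like di-/tri- are ignored for ordering).
Putting it together: 9-bromo-7,8-dimethyldec-4-yne.

9-bromo-7,8-dimethyldec-4-yne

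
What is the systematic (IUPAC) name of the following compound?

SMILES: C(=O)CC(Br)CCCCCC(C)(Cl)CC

The longest carbon chain that includes the –CHO group has 11 carbons, so the parent hydride is undecane.
The highest-priority functional group is an aldehyde (terminal –CHO), so the name ends in -al.
Choose the numbering such that the aldehyde carbon is C-1 by definition.
This places a bromo group at C-3; a chloro group at C-9; a methyl group at C-9.
The substituents are ordered alphabetically, ignoring any di-/tri- multipliers.
Putting it together: 3-bromo-9-chloro-9-methylundecanal.

3-bromo-9-chloro-9-methylundecanal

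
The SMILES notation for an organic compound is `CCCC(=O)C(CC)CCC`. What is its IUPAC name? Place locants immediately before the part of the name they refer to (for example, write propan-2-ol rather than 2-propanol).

The longest carbon chain that includes the carbonyl has 8 carbons, so the parent hydride is octane.
A ketone (C=O on an internal carbon) is the principal characteristic group, giving the suffix -one.
Choose the numbering such that numbering from this end puts the carbonyl group at C-4 rather than C-5.
This places the carbonyl at C-4; an ethyl group at C-5.
Putting it together: 5-ethyloctan-4-one.

5-ethyloctan-4-one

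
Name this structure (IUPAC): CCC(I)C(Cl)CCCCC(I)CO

7-chloro-2,8-diiododecan-1-ol

The longest chain bearing the –OH group is 10 carbons long (decane).
An alcohol (–OH) is the principal characteristic group, giving the suffix -ol.
Number the chain so that numbering from this end puts the hydroxyl group at C-1 rather than C-10.
That gives the hydroxyl at C-1; a chloro group at C-7; iodo groups at C-2 and C-8.
The substituents are ordered alphabetically, ignoring any di-/tri- multipliers.
The name is 7-chloro-2,8-diiododecan-1-ol.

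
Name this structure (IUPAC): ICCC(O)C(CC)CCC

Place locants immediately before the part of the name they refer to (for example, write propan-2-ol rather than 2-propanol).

4-ethyl-1-iodoheptan-3-ol

The longest chain bearing the –OH group is 7 carbons long (heptane).
The highest-priority functional group is an alcohol (–OH), so the name ends in -ol.
Choose the numbering such that numbering from this end puts the hydroxyl group at C-3 rather than C-5.
This places the hydroxyl at C-3; an ethyl group at C-4; an iodo group at C-1.
Prefixes are listed alphabetically: ethyl, iodo.
Putting it together: 4-ethyl-1-iodoheptan-3-ol.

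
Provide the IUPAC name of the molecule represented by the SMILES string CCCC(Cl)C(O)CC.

The longest carbon chain that includes the –OH group has 7 carbons, so the parent hydride is heptane.
The principal characteristic group is an alcohol (–OH), named with the suffix -ol.
Number the chain so that numbering from this end puts the hydroxyl group at C-3 rather than C-5.
That gives the hydroxyl at C-3; a chloro group at C-4.
Assembling the pieces gives 4-chloroheptan-3-ol.

4-chloroheptan-3-ol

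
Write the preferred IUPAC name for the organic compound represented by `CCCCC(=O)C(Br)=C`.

Counting along the main chain through the carbonyl and the multiple bond gives 7 carbons: the parent is heptane.
The principal characteristic group is a ketone (C=O on an internal carbon), named with the suffix -one.
There is one C=C double bond, indicated by the ending -ene.
Choose the numbering such that numbering from this end puts the carbonyl group at C-3 rather than C-5.
That gives the carbonyl at C-3; the double bond between C-1 and C-2; a bromo group at C-2.
Putting it together: 2-bromohept-1-en-3-one.

2-bromohept-1-en-3-one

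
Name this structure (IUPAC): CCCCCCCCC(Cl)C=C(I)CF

The longest carbon chain that includes the multiple bond has 12 carbons, so the parent hydride is dodecane.
There is one C=C double bond, indicated by the ending -ene.
The numbering direction is chosen so that numbering from this end puts the double bond at C-2 rather than C-10.
With this numbering: the double bond between C-2 and C-3; a chloro group at C-4; a fluoro group at C-1; an iodo group at C-2.
Prefixes are listed alphabetically: chloro, fluoro, iodo.
The name is 4-chloro-1-fluoro-2-iodododec-2-ene.

4-chloro-1-fluoro-2-iodododec-2-ene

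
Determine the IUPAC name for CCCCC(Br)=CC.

The longest carbon chain that includes the multiple bond has 7 carbons, so the parent hydride is heptane.
There is one C=C double bond, indicated by the ending -ene.
Number the chain so that numbering from this end puts the double bond at C-2 rather than C-5.
This places the double bond between C-2 and C-3; a bromo group at C-3.
Assembling the pieces gives 3-bromohept-2-ene.

3-bromohept-2-ene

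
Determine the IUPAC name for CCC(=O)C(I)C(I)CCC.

4,5-diiodooctan-3-one

Counting along the main chain through the carbonyl gives 8 carbons: the parent is octane.
A ketone (C=O on an internal carbon) is the principal characteristic group, giving the suffix -one.
The numbering direction is chosen so that numbering from this end puts the carbonyl group at C-3 rather than C-6.
This places the carbonyl at C-3; iodo groups at C-4 and C-5.
The name is 4,5-diiodooctan-3-one.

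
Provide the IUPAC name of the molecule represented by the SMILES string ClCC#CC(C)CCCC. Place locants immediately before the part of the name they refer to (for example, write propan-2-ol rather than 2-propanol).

The longest carbon chain that includes the multiple bond has 8 carbons, so the parent hydride is octane.
The chain contains a C≡C triple bond, so the unsaturation ending is -yne.
Choose the numbering such that numbering from this end puts the triple bond at C-2 rather than C-6.
That gives the triple bond between C-2 and C-3; a chloro group at C-1; a methyl group at C-4.
The substituents are ordered alphabetically, ignoring any di-/tri- multipliers.
Assembling the pieces gives 1-chloro-4-methyloct-2-yne.

1-chloro-4-methyloct-2-yne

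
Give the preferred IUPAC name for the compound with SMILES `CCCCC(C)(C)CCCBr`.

1-bromo-4,4-dimethyloctane

The longest carbon chain is 8 atoms: the parent is octane.
Choose the numbering such that the substituent locant set {1,4,4} is lower than {5,5,8} at the first point of difference.
With this numbering: a bromo group at C-1; two methyl groups at C-4.
The substituents are ordered alphabetically, ignoring any di-/tri- multipliers.
Assembling the pieces gives 1-bromo-4,4-dimethyloctane.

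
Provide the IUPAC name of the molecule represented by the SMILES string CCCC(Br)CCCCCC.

4-bromodecane

The longest continuous carbon chain has 10 atoms, so the parent hydride is decane.
Choose the numbering such that the substituent locant set {4} is lower than {7} at the first point of difference.
That gives a bromo group at C-4.
The name is 4-bromodecane.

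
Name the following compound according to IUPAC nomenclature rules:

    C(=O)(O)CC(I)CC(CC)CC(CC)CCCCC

5,7-diethyl-3-iodododecanoic acid

The longest chain bearing the –COOH group is 12 carbons long (dodecane).
A carboxylic acid (terminal –COOH) is the principal characteristic group, giving the suffix -oic acid.
The numbering direction is chosen so that the carboxylic acid carbon is C-1 by definition.
This places ethyl groups at C-5 and C-7; an iodo group at C-3.
The substituents are ordered alphabetically, ignoring any di-/tri- multipliers.
Putting it together: 5,7-diethyl-3-iodododecanoic acid.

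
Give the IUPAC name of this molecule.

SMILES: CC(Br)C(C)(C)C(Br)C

2,4-dibromo-3,3-dimethylpentane

The longest carbon chain is 5 atoms: the parent is pentane.
Numbering from either end gives identical locants here.
That gives bromo groups at C-2 and C-4; two methyl groups at C-3.
The substituents are ordered alphabetically, ignoring any di-/tri- multipliers.
The name is 2,4-dibromo-3,3-dimethylpentane.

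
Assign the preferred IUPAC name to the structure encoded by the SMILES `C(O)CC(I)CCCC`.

3-iodoheptan-1-ol

Counting along the main chain through the –OH group gives 7 carbons: the parent is heptane.
The highest-priority functional group is an alcohol (–OH), so the name ends in -ol.
Choose the numbering such that numbering from this end puts the hydroxyl group at C-1 rather than C-7.
That gives the hydroxyl at C-1; an iodo group at C-3.
Assembling the pieces gives 3-iodoheptan-1-ol.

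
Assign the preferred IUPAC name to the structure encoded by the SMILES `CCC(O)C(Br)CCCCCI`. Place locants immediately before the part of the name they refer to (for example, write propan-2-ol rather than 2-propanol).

Counting along the main chain through the –OH group gives 9 carbons: the parent is nonane.
The highest-priority functional group is an alcohol (–OH), so the name ends in -ol.
Number the chain so that numbering from this end puts the hydroxyl group at C-3 rather than C-7.
This places the hydroxyl at C-3; a bromo group at C-4; an iodo group at C-9.
Substituent prefixes are cited in alphabetical order (multiplying prefixes like di-/tri- are ignored for ordering).
Assembling the pieces gives 4-bromo-9-iodononan-3-ol.

4-bromo-9-iodononan-3-ol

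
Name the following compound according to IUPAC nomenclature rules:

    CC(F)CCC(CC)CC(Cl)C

The longest carbon chain is 8 atoms: the parent is octane.
Choose the numbering such that the substituent locant set {2,4,7} is lower than {2,5,7} at the first point of difference.
This places a chloro group at C-2; an ethyl group at C-4; a fluoro group at C-7.
Substituent prefixes are cited in alphabetical order (multiplying prefixes like di-/tri- are ignored for ordering).
Assembling the pieces gives 2-chloro-4-ethyl-7-fluorooctane.

2-chloro-4-ethyl-7-fluorooctane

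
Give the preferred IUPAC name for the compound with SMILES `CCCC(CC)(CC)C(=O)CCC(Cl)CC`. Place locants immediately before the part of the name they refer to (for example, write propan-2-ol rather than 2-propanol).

Counting along the main chain through the carbonyl gives 10 carbons: the parent is decane.
The principal characteristic group is a ketone (C=O on an internal carbon), named with the suffix -one.
Number the chain so that numbering from this end puts the carbonyl group at C-5 rather than C-6.
This places the carbonyl at C-5; a chloro group at C-8; two ethyl groups at C-4.
Substituent prefixes are cited in alphabetical order (multiplying prefixes like di-/tri- are ignored for ordering).
Putting it together: 8-chloro-4,4-diethyldecan-5-one.

8-chloro-4,4-diethyldecan-5-one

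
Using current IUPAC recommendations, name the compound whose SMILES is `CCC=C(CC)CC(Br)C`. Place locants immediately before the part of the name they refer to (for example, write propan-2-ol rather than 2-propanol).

Counting along the main chain through the multiple bond gives 7 carbons: the parent is heptane.
A C=C double bond in the chain gives the infix -ene-.
The numbering direction is chosen so that numbering from this end puts the double bond at C-3 rather than C-4.
With this numbering: the double bond between C-3 and C-4; a bromo group at C-6; an ethyl group at C-4.
The substituents are ordered alphabetically, ignoring any di-/tri- multipliers.
Assembling the pieces gives 6-bromo-4-ethylhept-3-ene.

6-bromo-4-ethylhept-3-ene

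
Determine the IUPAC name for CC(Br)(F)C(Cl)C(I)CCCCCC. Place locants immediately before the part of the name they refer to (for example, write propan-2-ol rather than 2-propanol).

The longest carbon chain is 10 atoms: the parent is decane.
Number the chain so that the substituent locant set {2,2,3,4} is lower than {7,8,9,9} at the first point of difference.
This places a bromo group at C-2; a chloro group at C-3; a fluoro group at C-2; an iodo group at C-4.
Substituent prefixes are cited in alphabetical order (multiplying prefixes like di-/tri- are ignored for ordering).
Assembling the pieces gives 2-bromo-3-chloro-2-fluoro-4-iododecane.

2-bromo-3-chloro-2-fluoro-4-iododecane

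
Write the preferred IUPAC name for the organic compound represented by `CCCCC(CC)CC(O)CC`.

5-ethylnonan-3-ol

The longest chain bearing the –OH group is 9 carbons long (nonane).
An alcohol (–OH) is the principal characteristic group, giving the suffix -ol.
Number the chain so that numbering from this end puts the hydroxyl group at C-3 rather than C-7.
That gives the hydroxyl at C-3; an ethyl group at C-5.
Assembling the pieces gives 5-ethylnonan-3-ol.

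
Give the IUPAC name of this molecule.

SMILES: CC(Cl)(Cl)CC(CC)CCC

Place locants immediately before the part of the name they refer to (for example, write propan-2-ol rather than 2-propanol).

2,2-dichloro-4-ethylheptane

The parent chain contains 7 carbons (heptane).
The numbering direction is chosen so that the substituent locant set {2,2,4} is lower than {4,6,6} at the first point of difference.
With this numbering: two chloro groups at C-2; an ethyl group at C-4.
The substituents are ordered alphabetically, ignoring any di-/tri- multipliers.
The name is 2,2-dichloro-4-ethylheptane.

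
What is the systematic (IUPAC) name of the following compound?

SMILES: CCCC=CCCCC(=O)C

dec-6-en-2-one

The longest carbon chain that includes the carbonyl and the multiple bond has 10 carbons, so the parent hydride is decane.
The principal characteristic group is a ketone (C=O on an internal carbon), named with the suffix -one.
There is one C=C double bond, indicated by the ending -ene.
The numbering direction is chosen so that numbering from this end puts the carbonyl group at C-2 rather than C-9.
This places the carbonyl at C-2; the double bond between C-6 and C-7.
The name is dec-6-en-2-one.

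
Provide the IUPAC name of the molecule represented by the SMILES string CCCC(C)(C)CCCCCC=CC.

The longest chain bearing the multiple bond is 12 carbons long (dodecane).
The chain contains a C=C double bond, so the unsaturation ending is -ene.
The numbering direction is chosen so that numbering from this end puts the double bond at C-2 rather than C-10.
This places the double bond between C-2 and C-3; two methyl groups at C-9.
Assembling the pieces gives 9,9-dimethyldodec-2-ene.

9,9-dimethyldodec-2-ene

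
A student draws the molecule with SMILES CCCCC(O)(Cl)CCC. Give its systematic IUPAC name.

The longest chain bearing the –OH group is 8 carbons long (octane).
The principal characteristic group is an alcohol (–OH), named with the suffix -ol.
Choose the numbering such that numbering from this end puts the hydroxyl group at C-4 rather than C-5.
This places the hydroxyl at C-4; a chloro group at C-4.
Assembling the pieces gives 4-chlorooctan-4-ol.

4-chlorooctan-4-ol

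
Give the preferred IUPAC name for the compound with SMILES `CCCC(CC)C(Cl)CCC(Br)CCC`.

The longest continuous carbon chain has 11 atoms, so the parent hydride is undecane.
Number the chain so that the substituent locant set {4,5,8} is lower than {4,7,8} at the first point of difference.
With this numbering: a bromo group at C-8; a chloro group at C-5; an ethyl group at C-4.
Prefixes are listed alphabetically: bromo, chloro, ethyl.
Assembling the pieces gives 8-bromo-5-chloro-4-ethylundecane.

8-bromo-5-chloro-4-ethylundecane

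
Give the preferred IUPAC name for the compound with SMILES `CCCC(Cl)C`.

The longest carbon chain is 5 atoms: the parent is pentane.
The numbering direction is chosen so that the substituent locant set {2} is lower than {4} at the first point of difference.
That gives a chloro group at C-2.
Putting it together: 2-chloropentane.

2-chloropentane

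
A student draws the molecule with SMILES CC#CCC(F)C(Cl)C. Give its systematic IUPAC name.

6-chloro-5-fluorohept-2-yne

The longest chain bearing the multiple bond is 7 carbons long (heptane).
The chain contains a C≡C triple bond, so the unsaturation ending is -yne.
Choose the numbering such that numbering from this end puts the triple bond at C-2 rather than C-5.
With this numbering: the triple bond between C-2 and C-3; a chloro group at C-6; a fluoro group at C-5.
Substituent prefixes are cited in alphabetical order (multiplying prefixes like di-/tri- are ignored for ordering).
Putting it together: 6-chloro-5-fluorohept-2-yne.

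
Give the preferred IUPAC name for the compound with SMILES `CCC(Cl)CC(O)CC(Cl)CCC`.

3,7-dichlorodecan-5-ol

The longest chain bearing the –OH group is 10 carbons long (decane).
The highest-priority functional group is an alcohol (–OH), so the name ends in -ol.
Choose the numbering such that numbering from this end puts the hydroxyl group at C-5 rather than C-6.
That gives the hydroxyl at C-5; chloro groups at C-3 and C-7.
Assembling the pieces gives 3,7-dichlorodecan-5-ol.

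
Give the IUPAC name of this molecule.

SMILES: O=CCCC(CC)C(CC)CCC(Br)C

The longest chain bearing the –CHO group is 9 carbons long (nonane).
An aldehyde (terminal –CHO) is the principal characteristic group, giving the suffix -al.
The numbering direction is chosen so that the aldehyde carbon is C-1 by definition.
This places a bromo group at C-8; ethyl groups at C-4 and C-5.
The substituents are ordered alphabetically, ignoring any di-/tri- multipliers.
The name is 8-bromo-4,5-diethylnonanal.

8-bromo-4,5-diethylnonanal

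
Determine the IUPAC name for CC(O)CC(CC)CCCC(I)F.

The longest chain bearing the –OH group is 8 carbons long (octane).
An alcohol (–OH) is the principal characteristic group, giving the suffix -ol.
Choose the numbering such that numbering from this end puts the hydroxyl group at C-2 rather than C-7.
With this numbering: the hydroxyl at C-2; an ethyl group at C-4; a fluoro group at C-8; an iodo group at C-8.
The substituents are ordered alphabetically, ignoring any di-/tri- multipliers.
Assembling the pieces gives 4-ethyl-8-fluoro-8-iodooctan-2-ol.

4-ethyl-8-fluoro-8-iodooctan-2-ol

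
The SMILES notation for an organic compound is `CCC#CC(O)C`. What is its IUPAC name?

hex-3-yn-2-ol

The longest chain bearing the –OH group and the multiple bond is 6 carbons long (hexane).
An alcohol (–OH) is the principal characteristic group, giving the suffix -ol.
There is one C≡C triple bond, indicated by the ending -yne.
Number the chain so that numbering from this end puts the hydroxyl group at C-2 rather than C-5.
This places the hydroxyl at C-2; the triple bond between C-3 and C-4.
Assembling the pieces gives hex-3-yn-2-ol.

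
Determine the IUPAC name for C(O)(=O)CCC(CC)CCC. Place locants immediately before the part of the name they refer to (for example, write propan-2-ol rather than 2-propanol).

The longest chain bearing the –COOH group is 7 carbons long (heptane).
The principal characteristic group is a carboxylic acid (terminal –COOH), named with the suffix -oic acid.
Choose the numbering such that the carboxylic acid carbon is C-1 by definition.
That gives an ethyl group at C-4.
Putting it together: 4-ethylheptanoic acid.

4-ethylheptanoic acid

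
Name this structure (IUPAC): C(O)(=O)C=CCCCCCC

non-2-enoic acid

The longest chain bearing the –COOH group and the multiple bond is 9 carbons long (nonane).
The principal characteristic group is a carboxylic acid (terminal –COOH), named with the suffix -oic acid.
There is one C=C double bond, indicated by the ending -ene.
The numbering direction is chosen so that the carboxylic acid carbon is C-1 by definition.
That gives the double bond between C-2 and C-3.
The name is non-2-enoic acid.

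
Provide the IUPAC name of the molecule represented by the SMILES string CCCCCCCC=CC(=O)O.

dec-2-enoic acid

Counting along the main chain through the –COOH group and the multiple bond gives 10 carbons: the parent is decane.
The highest-priority functional group is a carboxylic acid (terminal –COOH), so the name ends in -oic acid.
The chain contains a C=C double bond, so the unsaturation ending is -ene.
Choose the numbering such that the carboxylic acid carbon is C-1 by definition.
With this numbering: the double bond between C-2 and C-3.
Putting it together: dec-2-enoic acid.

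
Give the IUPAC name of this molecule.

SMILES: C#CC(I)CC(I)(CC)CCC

Counting along the main chain through the multiple bond gives 8 carbons: the parent is octane.
The chain contains a C≡C triple bond, so the unsaturation ending is -yne.
The numbering direction is chosen so that numbering from this end puts the triple bond at C-1 rather than C-7.
With this numbering: the triple bond between C-1 and C-2; an ethyl group at C-5; iodo groups at C-3 and C-5.
Prefixes are listed alphabetically: ethyl, iodo.
The name is 5-ethyl-3,5-diiodooct-1-yne.

5-ethyl-3,5-diiodooct-1-yne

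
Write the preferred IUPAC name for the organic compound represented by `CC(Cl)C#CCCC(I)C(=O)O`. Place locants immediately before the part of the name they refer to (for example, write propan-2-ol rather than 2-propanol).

7-chloro-2-iodooct-5-ynoic acid

Counting along the main chain through the –COOH group and the multiple bond gives 8 carbons: the parent is octane.
The principal characteristic group is a carboxylic acid (terminal –COOH), named with the suffix -oic acid.
A C≡C triple bond in the chain gives the infix -yne-.
Choose the numbering such that the carboxylic acid carbon is C-1 by definition.
With this numbering: the triple bond between C-5 and C-6; a chloro group at C-7; an iodo group at C-2.
Prefixes are listed alphabetically: chloro, iodo.
Assembling the pieces gives 7-chloro-2-iodooct-5-ynoic acid.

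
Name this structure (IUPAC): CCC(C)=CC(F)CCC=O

The longest chain bearing the –CHO group and the multiple bond is 8 carbons long (octane).
An aldehyde (terminal –CHO) is the principal characteristic group, giving the suffix -al.
The chain contains a C=C double bond, so the unsaturation ending is -ene.
Number the chain so that the aldehyde carbon is C-1 by definition.
This places the double bond between C-5 and C-6; a fluoro group at C-4; a methyl group at C-6.
The substituents are ordered alphabetically, ignoring any di-/tri- multipliers.
The name is 4-fluoro-6-methyloct-5-enal.

4-fluoro-6-methyloct-5-enal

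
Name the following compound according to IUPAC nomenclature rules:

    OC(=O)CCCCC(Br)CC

Counting along the main chain through the –COOH group gives 8 carbons: the parent is octane.
The principal characteristic group is a carboxylic acid (terminal –COOH), named with the suffix -oic acid.
The numbering direction is chosen so that the carboxylic acid carbon is C-1 by definition.
That gives a bromo group at C-6.
Assembling the pieces gives 6-bromooctanoic acid.

6-bromooctanoic acid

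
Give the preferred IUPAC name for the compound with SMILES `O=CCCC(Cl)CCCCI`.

4-chloro-8-iodooctanal

Counting along the main chain through the –CHO group gives 8 carbons: the parent is octane.
An aldehyde (terminal –CHO) is the principal characteristic group, giving the suffix -al.
The numbering direction is chosen so that the aldehyde carbon is C-1 by definition.
That gives a chloro group at C-4; an iodo group at C-8.
Substituent prefixes are cited in alphabetical order (multiplying prefixes like di-/tri- are ignored for ordering).
Assembling the pieces gives 4-chloro-8-iodooctanal.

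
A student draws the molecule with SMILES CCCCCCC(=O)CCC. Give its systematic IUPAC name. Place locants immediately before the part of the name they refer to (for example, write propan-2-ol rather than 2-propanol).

decan-4-one

Counting along the main chain through the carbonyl gives 10 carbons: the parent is decane.
The principal characteristic group is a ketone (C=O on an internal carbon), named with the suffix -one.
The numbering direction is chosen so that numbering from this end puts the carbonyl group at C-4 rather than C-7.
With this numbering: the carbonyl at C-4.
Putting it together: decan-4-one.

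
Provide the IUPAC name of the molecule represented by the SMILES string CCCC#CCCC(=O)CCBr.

1-bromodec-6-yn-3-one

The longest carbon chain that includes the carbonyl and the multiple bond has 10 carbons, so the parent hydride is decane.
The highest-priority functional group is a ketone (C=O on an internal carbon), so the name ends in -one.
There is one C≡C triple bond, indicated by the ending -yne.
Number the chain so that numbering from this end puts the carbonyl group at C-3 rather than C-8.
That gives the carbonyl at C-3; the triple bond between C-6 and C-7; a bromo group at C-1.
The name is 1-bromodec-6-yn-3-one.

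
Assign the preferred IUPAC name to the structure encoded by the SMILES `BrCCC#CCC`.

The longest chain bearing the multiple bond is 6 carbons long (hexane).
There is one C≡C triple bond, indicated by the ending -yne.
Choose the numbering such that the substituent locant set {1} is lower than {6} at the first point of difference.
This places the triple bond between C-3 and C-4; a bromo group at C-1.
Assembling the pieces gives 1-bromohex-3-yne.

1-bromohex-3-yne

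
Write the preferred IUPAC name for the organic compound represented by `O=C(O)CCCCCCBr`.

The longest carbon chain that includes the –COOH group has 7 carbons, so the parent hydride is heptane.
A carboxylic acid (terminal –COOH) is the principal characteristic group, giving the suffix -oic acid.
Number the chain so that the carboxylic acid carbon is C-1 by definition.
With this numbering: a bromo group at C-7.
Putting it together: 7-bromoheptanoic acid.

7-bromoheptanoic acid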